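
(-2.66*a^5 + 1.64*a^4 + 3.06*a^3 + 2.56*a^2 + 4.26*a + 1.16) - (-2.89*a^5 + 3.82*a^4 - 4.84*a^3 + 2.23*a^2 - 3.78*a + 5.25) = 0.23*a^5 - 2.18*a^4 + 7.9*a^3 + 0.33*a^2 + 8.04*a - 4.09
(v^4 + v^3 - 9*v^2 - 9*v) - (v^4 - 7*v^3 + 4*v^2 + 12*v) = 8*v^3 - 13*v^2 - 21*v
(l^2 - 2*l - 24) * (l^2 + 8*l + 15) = l^4 + 6*l^3 - 25*l^2 - 222*l - 360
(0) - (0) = 0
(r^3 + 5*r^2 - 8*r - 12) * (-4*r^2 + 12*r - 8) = -4*r^5 - 8*r^4 + 84*r^3 - 88*r^2 - 80*r + 96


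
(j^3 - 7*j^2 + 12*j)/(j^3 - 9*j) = (j - 4)/(j + 3)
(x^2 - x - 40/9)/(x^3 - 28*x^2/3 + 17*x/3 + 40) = (x - 8/3)/(x^2 - 11*x + 24)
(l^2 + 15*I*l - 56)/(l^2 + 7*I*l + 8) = (l + 7*I)/(l - I)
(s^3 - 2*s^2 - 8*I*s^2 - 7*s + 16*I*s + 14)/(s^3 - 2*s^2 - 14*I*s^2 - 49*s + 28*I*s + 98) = (s - I)/(s - 7*I)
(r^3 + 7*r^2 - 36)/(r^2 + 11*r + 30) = (r^2 + r - 6)/(r + 5)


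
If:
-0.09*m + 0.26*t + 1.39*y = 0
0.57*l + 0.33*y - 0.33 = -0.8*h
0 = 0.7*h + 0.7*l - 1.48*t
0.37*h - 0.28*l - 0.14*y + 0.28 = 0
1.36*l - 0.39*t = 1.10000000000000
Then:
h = -0.15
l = 0.91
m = -2.30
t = 0.36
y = -0.22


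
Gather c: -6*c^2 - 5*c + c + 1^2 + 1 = -6*c^2 - 4*c + 2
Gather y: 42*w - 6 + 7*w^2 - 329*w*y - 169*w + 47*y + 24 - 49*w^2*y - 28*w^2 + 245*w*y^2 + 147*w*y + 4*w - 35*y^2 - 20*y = -21*w^2 - 123*w + y^2*(245*w - 35) + y*(-49*w^2 - 182*w + 27) + 18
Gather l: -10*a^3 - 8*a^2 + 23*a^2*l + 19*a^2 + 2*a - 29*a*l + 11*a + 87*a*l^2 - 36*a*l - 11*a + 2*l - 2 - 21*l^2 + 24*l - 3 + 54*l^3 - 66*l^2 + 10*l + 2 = -10*a^3 + 11*a^2 + 2*a + 54*l^3 + l^2*(87*a - 87) + l*(23*a^2 - 65*a + 36) - 3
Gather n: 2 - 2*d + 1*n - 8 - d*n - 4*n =-2*d + n*(-d - 3) - 6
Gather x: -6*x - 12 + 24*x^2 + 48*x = 24*x^2 + 42*x - 12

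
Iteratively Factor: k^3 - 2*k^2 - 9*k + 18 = (k - 3)*(k^2 + k - 6) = (k - 3)*(k - 2)*(k + 3)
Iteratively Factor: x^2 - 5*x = (x)*(x - 5)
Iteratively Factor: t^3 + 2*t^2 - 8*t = (t + 4)*(t^2 - 2*t) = t*(t + 4)*(t - 2)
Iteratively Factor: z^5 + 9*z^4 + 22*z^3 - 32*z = (z + 4)*(z^4 + 5*z^3 + 2*z^2 - 8*z) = (z + 2)*(z + 4)*(z^3 + 3*z^2 - 4*z) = (z - 1)*(z + 2)*(z + 4)*(z^2 + 4*z) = z*(z - 1)*(z + 2)*(z + 4)*(z + 4)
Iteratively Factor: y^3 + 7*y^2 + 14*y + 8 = (y + 2)*(y^2 + 5*y + 4) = (y + 2)*(y + 4)*(y + 1)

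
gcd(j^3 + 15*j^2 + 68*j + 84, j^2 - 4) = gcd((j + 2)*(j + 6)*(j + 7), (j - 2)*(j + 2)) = j + 2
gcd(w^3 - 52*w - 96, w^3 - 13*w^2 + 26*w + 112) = w^2 - 6*w - 16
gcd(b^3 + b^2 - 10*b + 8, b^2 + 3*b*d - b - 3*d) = b - 1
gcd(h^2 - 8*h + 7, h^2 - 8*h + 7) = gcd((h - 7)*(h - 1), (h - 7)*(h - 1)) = h^2 - 8*h + 7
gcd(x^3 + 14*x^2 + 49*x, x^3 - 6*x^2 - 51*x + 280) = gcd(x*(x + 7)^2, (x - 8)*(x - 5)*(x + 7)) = x + 7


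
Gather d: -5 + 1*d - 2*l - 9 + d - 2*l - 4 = 2*d - 4*l - 18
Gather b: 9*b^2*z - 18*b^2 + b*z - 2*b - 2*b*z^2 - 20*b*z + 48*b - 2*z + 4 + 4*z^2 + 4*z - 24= b^2*(9*z - 18) + b*(-2*z^2 - 19*z + 46) + 4*z^2 + 2*z - 20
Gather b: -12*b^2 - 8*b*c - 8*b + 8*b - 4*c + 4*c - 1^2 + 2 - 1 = -12*b^2 - 8*b*c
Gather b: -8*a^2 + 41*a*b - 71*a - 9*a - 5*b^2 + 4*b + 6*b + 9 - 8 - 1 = -8*a^2 - 80*a - 5*b^2 + b*(41*a + 10)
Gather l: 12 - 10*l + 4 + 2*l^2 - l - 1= 2*l^2 - 11*l + 15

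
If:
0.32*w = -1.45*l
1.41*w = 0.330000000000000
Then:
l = -0.05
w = 0.23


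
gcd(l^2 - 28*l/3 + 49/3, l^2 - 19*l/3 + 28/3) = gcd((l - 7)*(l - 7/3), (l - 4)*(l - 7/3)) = l - 7/3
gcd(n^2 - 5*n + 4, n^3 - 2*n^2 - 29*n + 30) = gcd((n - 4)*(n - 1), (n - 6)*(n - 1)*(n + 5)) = n - 1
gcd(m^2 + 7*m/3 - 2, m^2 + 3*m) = m + 3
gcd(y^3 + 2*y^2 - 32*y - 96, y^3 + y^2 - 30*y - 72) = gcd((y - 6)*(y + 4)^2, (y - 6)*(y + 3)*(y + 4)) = y^2 - 2*y - 24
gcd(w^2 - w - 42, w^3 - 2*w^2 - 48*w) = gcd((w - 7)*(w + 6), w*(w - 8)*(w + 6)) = w + 6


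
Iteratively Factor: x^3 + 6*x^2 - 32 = (x + 4)*(x^2 + 2*x - 8) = (x - 2)*(x + 4)*(x + 4)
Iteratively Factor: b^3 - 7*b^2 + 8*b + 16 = (b - 4)*(b^2 - 3*b - 4) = (b - 4)*(b + 1)*(b - 4)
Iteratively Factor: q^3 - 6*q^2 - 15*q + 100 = (q + 4)*(q^2 - 10*q + 25) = (q - 5)*(q + 4)*(q - 5)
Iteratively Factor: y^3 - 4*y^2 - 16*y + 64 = (y - 4)*(y^2 - 16) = (y - 4)^2*(y + 4)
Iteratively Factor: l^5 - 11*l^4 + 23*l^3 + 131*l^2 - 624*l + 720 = (l - 3)*(l^4 - 8*l^3 - l^2 + 128*l - 240) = (l - 3)*(l + 4)*(l^3 - 12*l^2 + 47*l - 60) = (l - 3)^2*(l + 4)*(l^2 - 9*l + 20) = (l - 4)*(l - 3)^2*(l + 4)*(l - 5)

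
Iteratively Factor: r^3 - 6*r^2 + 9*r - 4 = (r - 4)*(r^2 - 2*r + 1) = (r - 4)*(r - 1)*(r - 1)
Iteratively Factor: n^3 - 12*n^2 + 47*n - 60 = (n - 3)*(n^2 - 9*n + 20) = (n - 4)*(n - 3)*(n - 5)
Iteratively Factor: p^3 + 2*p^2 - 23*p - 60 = (p - 5)*(p^2 + 7*p + 12) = (p - 5)*(p + 3)*(p + 4)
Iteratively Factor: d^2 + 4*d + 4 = (d + 2)*(d + 2)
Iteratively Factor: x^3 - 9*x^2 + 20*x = (x)*(x^2 - 9*x + 20) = x*(x - 5)*(x - 4)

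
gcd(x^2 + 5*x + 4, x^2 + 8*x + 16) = x + 4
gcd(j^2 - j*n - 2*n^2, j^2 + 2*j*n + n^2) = j + n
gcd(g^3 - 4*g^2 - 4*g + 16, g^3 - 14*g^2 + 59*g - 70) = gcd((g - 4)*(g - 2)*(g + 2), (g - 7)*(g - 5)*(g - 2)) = g - 2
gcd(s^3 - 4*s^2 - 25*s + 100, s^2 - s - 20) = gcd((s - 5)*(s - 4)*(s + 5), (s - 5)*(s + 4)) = s - 5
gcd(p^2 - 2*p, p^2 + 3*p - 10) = p - 2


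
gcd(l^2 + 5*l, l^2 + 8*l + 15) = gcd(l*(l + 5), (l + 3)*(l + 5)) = l + 5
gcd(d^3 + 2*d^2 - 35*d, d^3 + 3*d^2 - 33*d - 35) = d^2 + 2*d - 35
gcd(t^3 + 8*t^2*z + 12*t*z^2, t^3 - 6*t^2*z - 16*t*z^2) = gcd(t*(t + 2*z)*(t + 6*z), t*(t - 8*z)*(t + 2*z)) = t^2 + 2*t*z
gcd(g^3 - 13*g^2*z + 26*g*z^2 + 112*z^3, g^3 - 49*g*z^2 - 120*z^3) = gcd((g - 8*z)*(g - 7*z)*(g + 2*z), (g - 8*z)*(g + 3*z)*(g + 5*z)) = -g + 8*z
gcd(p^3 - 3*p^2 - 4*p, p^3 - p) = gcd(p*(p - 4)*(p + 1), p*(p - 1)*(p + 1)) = p^2 + p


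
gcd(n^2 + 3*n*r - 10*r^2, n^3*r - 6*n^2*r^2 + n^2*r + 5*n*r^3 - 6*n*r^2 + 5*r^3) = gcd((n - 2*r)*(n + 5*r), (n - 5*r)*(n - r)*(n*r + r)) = 1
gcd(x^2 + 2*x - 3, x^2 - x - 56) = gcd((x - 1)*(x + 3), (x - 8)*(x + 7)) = 1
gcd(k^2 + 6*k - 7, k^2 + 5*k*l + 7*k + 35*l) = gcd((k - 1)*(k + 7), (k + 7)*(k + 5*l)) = k + 7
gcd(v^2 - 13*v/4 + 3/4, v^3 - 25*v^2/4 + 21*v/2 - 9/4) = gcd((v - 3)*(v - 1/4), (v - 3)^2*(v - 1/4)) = v^2 - 13*v/4 + 3/4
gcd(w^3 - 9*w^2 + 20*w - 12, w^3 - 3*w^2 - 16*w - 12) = w - 6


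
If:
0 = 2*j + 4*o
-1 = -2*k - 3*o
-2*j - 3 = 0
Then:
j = -3/2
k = -5/8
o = 3/4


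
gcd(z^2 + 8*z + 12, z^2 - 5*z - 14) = z + 2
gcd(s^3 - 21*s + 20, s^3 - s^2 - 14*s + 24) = 1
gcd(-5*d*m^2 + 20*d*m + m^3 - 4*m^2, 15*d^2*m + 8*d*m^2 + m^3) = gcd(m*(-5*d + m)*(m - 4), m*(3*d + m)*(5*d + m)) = m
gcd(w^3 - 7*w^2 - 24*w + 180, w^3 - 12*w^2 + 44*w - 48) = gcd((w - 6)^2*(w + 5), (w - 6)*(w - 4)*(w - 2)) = w - 6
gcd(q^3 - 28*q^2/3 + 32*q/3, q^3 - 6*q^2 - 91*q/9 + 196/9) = q - 4/3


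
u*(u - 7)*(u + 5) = u^3 - 2*u^2 - 35*u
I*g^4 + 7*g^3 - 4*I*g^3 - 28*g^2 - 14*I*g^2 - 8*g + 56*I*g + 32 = (g - 4)*(g - 4*I)*(g - 2*I)*(I*g + 1)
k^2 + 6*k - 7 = (k - 1)*(k + 7)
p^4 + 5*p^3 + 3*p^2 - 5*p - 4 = (p - 1)*(p + 1)^2*(p + 4)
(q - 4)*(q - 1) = q^2 - 5*q + 4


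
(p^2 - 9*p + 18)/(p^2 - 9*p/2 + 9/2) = 2*(p - 6)/(2*p - 3)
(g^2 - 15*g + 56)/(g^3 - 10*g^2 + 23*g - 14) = (g - 8)/(g^2 - 3*g + 2)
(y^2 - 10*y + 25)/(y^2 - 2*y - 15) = (y - 5)/(y + 3)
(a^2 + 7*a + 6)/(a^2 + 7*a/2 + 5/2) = 2*(a + 6)/(2*a + 5)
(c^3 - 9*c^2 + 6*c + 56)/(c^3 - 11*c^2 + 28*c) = (c + 2)/c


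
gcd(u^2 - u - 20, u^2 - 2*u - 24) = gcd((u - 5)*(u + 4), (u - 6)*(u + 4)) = u + 4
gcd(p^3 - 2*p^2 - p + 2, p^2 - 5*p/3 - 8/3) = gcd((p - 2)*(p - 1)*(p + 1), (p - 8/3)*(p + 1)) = p + 1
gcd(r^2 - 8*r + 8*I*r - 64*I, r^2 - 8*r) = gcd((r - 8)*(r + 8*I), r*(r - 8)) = r - 8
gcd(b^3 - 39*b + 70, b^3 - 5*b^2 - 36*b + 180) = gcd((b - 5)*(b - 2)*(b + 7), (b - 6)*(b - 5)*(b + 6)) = b - 5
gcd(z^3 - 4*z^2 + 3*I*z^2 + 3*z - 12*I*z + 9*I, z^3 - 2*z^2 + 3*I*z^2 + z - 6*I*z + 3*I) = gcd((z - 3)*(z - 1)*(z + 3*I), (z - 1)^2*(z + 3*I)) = z^2 + z*(-1 + 3*I) - 3*I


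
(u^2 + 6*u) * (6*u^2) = 6*u^4 + 36*u^3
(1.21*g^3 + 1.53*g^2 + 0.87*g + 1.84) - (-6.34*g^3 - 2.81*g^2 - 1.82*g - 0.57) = 7.55*g^3 + 4.34*g^2 + 2.69*g + 2.41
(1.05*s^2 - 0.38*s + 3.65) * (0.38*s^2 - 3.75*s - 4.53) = 0.399*s^4 - 4.0819*s^3 - 1.9445*s^2 - 11.9661*s - 16.5345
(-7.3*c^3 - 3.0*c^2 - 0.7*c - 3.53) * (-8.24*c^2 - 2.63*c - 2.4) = 60.152*c^5 + 43.919*c^4 + 31.178*c^3 + 38.1282*c^2 + 10.9639*c + 8.472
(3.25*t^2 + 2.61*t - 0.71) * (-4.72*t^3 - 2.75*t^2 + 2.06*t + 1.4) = -15.34*t^5 - 21.2567*t^4 + 2.8687*t^3 + 11.8791*t^2 + 2.1914*t - 0.994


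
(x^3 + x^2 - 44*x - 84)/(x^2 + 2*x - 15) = (x^3 + x^2 - 44*x - 84)/(x^2 + 2*x - 15)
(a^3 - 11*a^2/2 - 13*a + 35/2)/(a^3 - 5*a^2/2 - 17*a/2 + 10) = (a - 7)/(a - 4)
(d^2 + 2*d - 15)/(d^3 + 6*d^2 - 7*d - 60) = 1/(d + 4)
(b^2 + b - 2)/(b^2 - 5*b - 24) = (-b^2 - b + 2)/(-b^2 + 5*b + 24)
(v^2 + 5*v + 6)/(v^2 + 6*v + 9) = (v + 2)/(v + 3)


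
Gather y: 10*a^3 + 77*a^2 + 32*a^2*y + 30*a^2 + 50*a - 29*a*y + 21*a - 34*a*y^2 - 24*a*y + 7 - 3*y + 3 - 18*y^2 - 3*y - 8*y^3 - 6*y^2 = 10*a^3 + 107*a^2 + 71*a - 8*y^3 + y^2*(-34*a - 24) + y*(32*a^2 - 53*a - 6) + 10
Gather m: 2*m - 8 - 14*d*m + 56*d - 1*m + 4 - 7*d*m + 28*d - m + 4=-21*d*m + 84*d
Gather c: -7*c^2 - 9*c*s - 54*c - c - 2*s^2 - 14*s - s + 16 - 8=-7*c^2 + c*(-9*s - 55) - 2*s^2 - 15*s + 8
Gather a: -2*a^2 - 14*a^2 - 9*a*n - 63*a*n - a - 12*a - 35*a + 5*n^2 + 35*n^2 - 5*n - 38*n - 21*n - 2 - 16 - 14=-16*a^2 + a*(-72*n - 48) + 40*n^2 - 64*n - 32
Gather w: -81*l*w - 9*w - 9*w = w*(-81*l - 18)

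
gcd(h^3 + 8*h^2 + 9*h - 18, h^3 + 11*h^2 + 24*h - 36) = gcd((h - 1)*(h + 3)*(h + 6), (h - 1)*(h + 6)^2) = h^2 + 5*h - 6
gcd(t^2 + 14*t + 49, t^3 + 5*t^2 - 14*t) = t + 7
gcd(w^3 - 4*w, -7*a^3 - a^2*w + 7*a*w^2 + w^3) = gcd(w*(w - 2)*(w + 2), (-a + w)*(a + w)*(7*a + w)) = 1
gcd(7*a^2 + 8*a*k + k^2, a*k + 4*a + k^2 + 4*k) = a + k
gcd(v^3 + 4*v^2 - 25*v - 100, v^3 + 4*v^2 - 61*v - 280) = v + 5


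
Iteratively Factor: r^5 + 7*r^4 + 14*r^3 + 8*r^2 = (r)*(r^4 + 7*r^3 + 14*r^2 + 8*r) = r*(r + 1)*(r^3 + 6*r^2 + 8*r) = r^2*(r + 1)*(r^2 + 6*r + 8) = r^2*(r + 1)*(r + 4)*(r + 2)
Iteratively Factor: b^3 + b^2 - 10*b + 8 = (b - 1)*(b^2 + 2*b - 8) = (b - 1)*(b + 4)*(b - 2)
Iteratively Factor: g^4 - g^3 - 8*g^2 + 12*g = (g - 2)*(g^3 + g^2 - 6*g) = (g - 2)*(g + 3)*(g^2 - 2*g) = g*(g - 2)*(g + 3)*(g - 2)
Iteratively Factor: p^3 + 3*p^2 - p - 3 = (p + 3)*(p^2 - 1) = (p + 1)*(p + 3)*(p - 1)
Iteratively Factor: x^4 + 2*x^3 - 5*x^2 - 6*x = (x - 2)*(x^3 + 4*x^2 + 3*x) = (x - 2)*(x + 1)*(x^2 + 3*x) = x*(x - 2)*(x + 1)*(x + 3)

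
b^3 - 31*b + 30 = (b - 5)*(b - 1)*(b + 6)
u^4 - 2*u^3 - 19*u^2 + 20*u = u*(u - 5)*(u - 1)*(u + 4)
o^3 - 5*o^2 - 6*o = o*(o - 6)*(o + 1)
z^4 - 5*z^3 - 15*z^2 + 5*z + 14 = (z - 7)*(z - 1)*(z + 1)*(z + 2)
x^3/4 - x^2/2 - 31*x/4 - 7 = (x/4 + 1)*(x - 7)*(x + 1)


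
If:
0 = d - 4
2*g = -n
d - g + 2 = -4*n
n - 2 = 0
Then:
No Solution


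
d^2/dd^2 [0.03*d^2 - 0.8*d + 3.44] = 0.0600000000000000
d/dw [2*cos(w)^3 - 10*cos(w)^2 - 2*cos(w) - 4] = 2*(-3*cos(w)^2 + 10*cos(w) + 1)*sin(w)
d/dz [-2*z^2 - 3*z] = -4*z - 3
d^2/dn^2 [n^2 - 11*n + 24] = 2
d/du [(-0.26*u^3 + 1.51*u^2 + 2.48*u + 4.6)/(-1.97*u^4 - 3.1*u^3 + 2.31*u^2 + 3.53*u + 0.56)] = (-0.5122*u^6 + 5.9494*u^5 + 18.7372*u^4 + 49.7884*u^3 + 41.9447*u^2 - 19.5608*u - 14.8492)/(3.8809*u^8 + 12.214*u^7 + 0.508600000000001*u^6 - 28.2302*u^5 - 18.7563*u^4 + 12.8366*u^3 + 15.0481*u^2 + 3.9536*u + 0.3136)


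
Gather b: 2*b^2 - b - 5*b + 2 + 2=2*b^2 - 6*b + 4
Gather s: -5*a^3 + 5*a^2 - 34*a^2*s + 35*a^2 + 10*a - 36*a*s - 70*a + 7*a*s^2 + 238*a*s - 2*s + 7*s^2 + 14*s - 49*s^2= -5*a^3 + 40*a^2 - 60*a + s^2*(7*a - 42) + s*(-34*a^2 + 202*a + 12)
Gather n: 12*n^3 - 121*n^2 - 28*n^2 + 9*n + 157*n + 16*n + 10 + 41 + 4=12*n^3 - 149*n^2 + 182*n + 55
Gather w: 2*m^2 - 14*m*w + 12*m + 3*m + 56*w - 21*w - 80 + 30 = 2*m^2 + 15*m + w*(35 - 14*m) - 50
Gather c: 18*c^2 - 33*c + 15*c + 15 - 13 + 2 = 18*c^2 - 18*c + 4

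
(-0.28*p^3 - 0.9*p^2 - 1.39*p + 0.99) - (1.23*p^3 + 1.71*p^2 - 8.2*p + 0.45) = -1.51*p^3 - 2.61*p^2 + 6.81*p + 0.54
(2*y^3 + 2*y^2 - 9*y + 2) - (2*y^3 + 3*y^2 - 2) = -y^2 - 9*y + 4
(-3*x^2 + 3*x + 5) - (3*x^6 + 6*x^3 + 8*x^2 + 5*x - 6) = -3*x^6 - 6*x^3 - 11*x^2 - 2*x + 11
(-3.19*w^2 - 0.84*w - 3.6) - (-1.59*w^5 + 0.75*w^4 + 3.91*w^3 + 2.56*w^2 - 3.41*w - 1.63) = 1.59*w^5 - 0.75*w^4 - 3.91*w^3 - 5.75*w^2 + 2.57*w - 1.97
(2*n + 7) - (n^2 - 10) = -n^2 + 2*n + 17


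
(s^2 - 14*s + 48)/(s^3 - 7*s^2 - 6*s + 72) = (s - 8)/(s^2 - s - 12)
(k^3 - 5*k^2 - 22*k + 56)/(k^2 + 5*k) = (k^3 - 5*k^2 - 22*k + 56)/(k*(k + 5))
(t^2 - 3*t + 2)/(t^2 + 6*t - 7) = (t - 2)/(t + 7)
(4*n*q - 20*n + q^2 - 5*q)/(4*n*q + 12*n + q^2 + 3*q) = (q - 5)/(q + 3)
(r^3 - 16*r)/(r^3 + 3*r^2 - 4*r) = (r - 4)/(r - 1)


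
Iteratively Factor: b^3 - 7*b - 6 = (b - 3)*(b^2 + 3*b + 2) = (b - 3)*(b + 1)*(b + 2)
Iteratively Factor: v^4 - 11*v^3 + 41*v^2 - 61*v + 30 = (v - 5)*(v^3 - 6*v^2 + 11*v - 6) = (v - 5)*(v - 2)*(v^2 - 4*v + 3) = (v - 5)*(v - 3)*(v - 2)*(v - 1)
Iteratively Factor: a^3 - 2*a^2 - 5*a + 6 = (a - 1)*(a^2 - a - 6) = (a - 3)*(a - 1)*(a + 2)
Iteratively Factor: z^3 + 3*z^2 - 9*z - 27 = (z - 3)*(z^2 + 6*z + 9) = (z - 3)*(z + 3)*(z + 3)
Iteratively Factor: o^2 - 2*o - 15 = (o - 5)*(o + 3)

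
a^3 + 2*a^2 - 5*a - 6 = (a - 2)*(a + 1)*(a + 3)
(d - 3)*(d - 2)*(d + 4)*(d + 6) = d^4 + 5*d^3 - 20*d^2 - 60*d + 144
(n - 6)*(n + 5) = n^2 - n - 30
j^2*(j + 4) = j^3 + 4*j^2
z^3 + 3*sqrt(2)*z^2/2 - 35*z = z*(z - 7*sqrt(2)/2)*(z + 5*sqrt(2))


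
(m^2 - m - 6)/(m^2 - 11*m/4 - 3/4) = 4*(m + 2)/(4*m + 1)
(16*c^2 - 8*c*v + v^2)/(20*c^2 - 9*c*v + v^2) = (-4*c + v)/(-5*c + v)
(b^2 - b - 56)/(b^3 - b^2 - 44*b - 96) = (b + 7)/(b^2 + 7*b + 12)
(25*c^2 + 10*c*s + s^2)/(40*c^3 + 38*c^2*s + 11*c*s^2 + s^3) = (5*c + s)/(8*c^2 + 6*c*s + s^2)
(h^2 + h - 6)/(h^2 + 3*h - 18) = (h^2 + h - 6)/(h^2 + 3*h - 18)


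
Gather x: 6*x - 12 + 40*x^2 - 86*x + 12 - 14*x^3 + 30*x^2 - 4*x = -14*x^3 + 70*x^2 - 84*x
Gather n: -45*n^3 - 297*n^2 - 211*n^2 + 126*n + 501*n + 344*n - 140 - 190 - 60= -45*n^3 - 508*n^2 + 971*n - 390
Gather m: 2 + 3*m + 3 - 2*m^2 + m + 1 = -2*m^2 + 4*m + 6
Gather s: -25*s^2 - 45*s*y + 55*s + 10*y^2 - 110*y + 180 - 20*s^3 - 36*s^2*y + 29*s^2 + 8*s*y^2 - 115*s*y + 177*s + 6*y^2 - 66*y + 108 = -20*s^3 + s^2*(4 - 36*y) + s*(8*y^2 - 160*y + 232) + 16*y^2 - 176*y + 288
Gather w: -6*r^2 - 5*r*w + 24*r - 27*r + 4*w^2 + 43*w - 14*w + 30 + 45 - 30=-6*r^2 - 3*r + 4*w^2 + w*(29 - 5*r) + 45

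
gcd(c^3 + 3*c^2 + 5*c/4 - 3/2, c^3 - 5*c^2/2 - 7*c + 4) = c^2 + 3*c/2 - 1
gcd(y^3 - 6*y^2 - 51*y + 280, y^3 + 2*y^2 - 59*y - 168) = y^2 - y - 56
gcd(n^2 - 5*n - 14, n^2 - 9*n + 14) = n - 7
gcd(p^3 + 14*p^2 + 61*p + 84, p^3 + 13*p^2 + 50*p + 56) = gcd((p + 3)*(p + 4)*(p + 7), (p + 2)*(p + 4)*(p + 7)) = p^2 + 11*p + 28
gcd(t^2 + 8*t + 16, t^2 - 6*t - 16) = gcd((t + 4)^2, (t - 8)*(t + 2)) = 1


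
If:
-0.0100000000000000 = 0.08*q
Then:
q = -0.12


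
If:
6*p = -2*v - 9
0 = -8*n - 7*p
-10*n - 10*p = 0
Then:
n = 0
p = 0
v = -9/2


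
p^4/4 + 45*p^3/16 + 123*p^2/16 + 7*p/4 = p*(p/4 + 1)*(p + 1/4)*(p + 7)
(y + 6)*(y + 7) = y^2 + 13*y + 42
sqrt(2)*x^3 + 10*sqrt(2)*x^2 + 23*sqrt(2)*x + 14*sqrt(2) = (x + 2)*(x + 7)*(sqrt(2)*x + sqrt(2))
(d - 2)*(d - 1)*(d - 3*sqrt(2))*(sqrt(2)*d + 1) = sqrt(2)*d^4 - 5*d^3 - 3*sqrt(2)*d^3 - sqrt(2)*d^2 + 15*d^2 - 10*d + 9*sqrt(2)*d - 6*sqrt(2)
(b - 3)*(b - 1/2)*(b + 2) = b^3 - 3*b^2/2 - 11*b/2 + 3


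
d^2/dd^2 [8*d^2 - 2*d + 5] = 16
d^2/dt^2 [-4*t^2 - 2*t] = -8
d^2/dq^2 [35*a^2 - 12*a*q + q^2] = 2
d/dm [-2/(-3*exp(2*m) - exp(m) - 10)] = (-12*exp(m) - 2)*exp(m)/(3*exp(2*m) + exp(m) + 10)^2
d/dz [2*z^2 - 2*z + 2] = 4*z - 2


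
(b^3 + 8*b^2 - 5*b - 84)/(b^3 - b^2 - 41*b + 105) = (b + 4)/(b - 5)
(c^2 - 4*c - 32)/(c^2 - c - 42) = (-c^2 + 4*c + 32)/(-c^2 + c + 42)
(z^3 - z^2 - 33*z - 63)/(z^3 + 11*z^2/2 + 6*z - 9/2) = 2*(z - 7)/(2*z - 1)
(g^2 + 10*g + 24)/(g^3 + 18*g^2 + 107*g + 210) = (g + 4)/(g^2 + 12*g + 35)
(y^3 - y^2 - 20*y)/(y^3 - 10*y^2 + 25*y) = (y + 4)/(y - 5)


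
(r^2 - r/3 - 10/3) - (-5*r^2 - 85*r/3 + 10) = 6*r^2 + 28*r - 40/3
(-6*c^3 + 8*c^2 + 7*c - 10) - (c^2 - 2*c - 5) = -6*c^3 + 7*c^2 + 9*c - 5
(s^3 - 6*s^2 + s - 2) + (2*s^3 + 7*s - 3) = 3*s^3 - 6*s^2 + 8*s - 5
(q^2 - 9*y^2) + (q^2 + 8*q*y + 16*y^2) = 2*q^2 + 8*q*y + 7*y^2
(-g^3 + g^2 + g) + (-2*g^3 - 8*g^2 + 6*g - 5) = -3*g^3 - 7*g^2 + 7*g - 5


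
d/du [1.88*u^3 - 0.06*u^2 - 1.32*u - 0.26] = 5.64*u^2 - 0.12*u - 1.32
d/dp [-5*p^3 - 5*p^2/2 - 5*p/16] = -15*p^2 - 5*p - 5/16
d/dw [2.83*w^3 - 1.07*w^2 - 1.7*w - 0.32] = 8.49*w^2 - 2.14*w - 1.7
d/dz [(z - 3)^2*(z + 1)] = (z - 3)*(3*z - 1)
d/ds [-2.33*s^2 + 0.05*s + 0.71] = 0.05 - 4.66*s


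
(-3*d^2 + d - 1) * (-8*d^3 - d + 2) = 24*d^5 - 8*d^4 + 11*d^3 - 7*d^2 + 3*d - 2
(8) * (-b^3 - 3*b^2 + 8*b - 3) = -8*b^3 - 24*b^2 + 64*b - 24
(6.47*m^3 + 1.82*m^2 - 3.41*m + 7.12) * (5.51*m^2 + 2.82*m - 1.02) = 35.6497*m^5 + 28.2736*m^4 - 20.2561*m^3 + 27.7586*m^2 + 23.5566*m - 7.2624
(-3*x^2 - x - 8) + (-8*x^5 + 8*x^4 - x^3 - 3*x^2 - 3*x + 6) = -8*x^5 + 8*x^4 - x^3 - 6*x^2 - 4*x - 2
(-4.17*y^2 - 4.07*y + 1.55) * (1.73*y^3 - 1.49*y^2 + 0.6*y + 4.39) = -7.2141*y^5 - 0.8278*y^4 + 6.2438*y^3 - 23.0578*y^2 - 16.9373*y + 6.8045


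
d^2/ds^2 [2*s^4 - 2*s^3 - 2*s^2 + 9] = 24*s^2 - 12*s - 4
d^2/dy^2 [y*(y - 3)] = 2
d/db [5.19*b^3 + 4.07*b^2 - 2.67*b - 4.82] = 15.57*b^2 + 8.14*b - 2.67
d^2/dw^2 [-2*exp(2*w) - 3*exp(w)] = (-8*exp(w) - 3)*exp(w)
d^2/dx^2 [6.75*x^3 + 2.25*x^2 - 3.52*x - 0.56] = 40.5*x + 4.5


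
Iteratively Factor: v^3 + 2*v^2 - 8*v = (v)*(v^2 + 2*v - 8) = v*(v - 2)*(v + 4)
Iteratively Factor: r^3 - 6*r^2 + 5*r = (r)*(r^2 - 6*r + 5) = r*(r - 1)*(r - 5)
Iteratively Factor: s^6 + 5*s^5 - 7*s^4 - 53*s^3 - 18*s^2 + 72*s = (s)*(s^5 + 5*s^4 - 7*s^3 - 53*s^2 - 18*s + 72) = s*(s + 3)*(s^4 + 2*s^3 - 13*s^2 - 14*s + 24) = s*(s + 3)*(s + 4)*(s^3 - 2*s^2 - 5*s + 6) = s*(s - 1)*(s + 3)*(s + 4)*(s^2 - s - 6) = s*(s - 3)*(s - 1)*(s + 3)*(s + 4)*(s + 2)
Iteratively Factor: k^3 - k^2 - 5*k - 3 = (k - 3)*(k^2 + 2*k + 1) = (k - 3)*(k + 1)*(k + 1)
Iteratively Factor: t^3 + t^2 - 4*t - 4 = (t + 1)*(t^2 - 4) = (t + 1)*(t + 2)*(t - 2)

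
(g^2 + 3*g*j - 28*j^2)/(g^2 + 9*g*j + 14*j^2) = (g - 4*j)/(g + 2*j)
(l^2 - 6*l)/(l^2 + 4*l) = (l - 6)/(l + 4)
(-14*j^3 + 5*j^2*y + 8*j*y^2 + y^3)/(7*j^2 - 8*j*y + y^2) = (14*j^2 + 9*j*y + y^2)/(-7*j + y)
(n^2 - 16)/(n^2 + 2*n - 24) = (n + 4)/(n + 6)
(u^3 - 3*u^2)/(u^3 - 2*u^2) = (u - 3)/(u - 2)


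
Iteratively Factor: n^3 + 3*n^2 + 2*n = (n + 1)*(n^2 + 2*n) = (n + 1)*(n + 2)*(n)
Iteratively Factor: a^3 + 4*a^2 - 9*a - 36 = (a - 3)*(a^2 + 7*a + 12) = (a - 3)*(a + 3)*(a + 4)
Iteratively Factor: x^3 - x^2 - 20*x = (x - 5)*(x^2 + 4*x) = x*(x - 5)*(x + 4)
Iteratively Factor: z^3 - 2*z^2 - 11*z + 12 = (z - 4)*(z^2 + 2*z - 3) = (z - 4)*(z - 1)*(z + 3)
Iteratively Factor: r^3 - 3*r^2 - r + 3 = (r - 1)*(r^2 - 2*r - 3) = (r - 3)*(r - 1)*(r + 1)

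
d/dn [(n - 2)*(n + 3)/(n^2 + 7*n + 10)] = 2*(3*n^2 + 16*n + 26)/(n^4 + 14*n^3 + 69*n^2 + 140*n + 100)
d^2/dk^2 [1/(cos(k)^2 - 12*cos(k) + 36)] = 2*(-6*cos(k) - cos(2*k) + 2)/(cos(k) - 6)^4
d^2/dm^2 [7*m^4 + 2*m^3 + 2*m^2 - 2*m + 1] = 84*m^2 + 12*m + 4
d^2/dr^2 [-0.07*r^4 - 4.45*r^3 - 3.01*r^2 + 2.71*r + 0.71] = -0.84*r^2 - 26.7*r - 6.02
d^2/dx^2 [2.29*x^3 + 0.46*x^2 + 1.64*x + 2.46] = 13.74*x + 0.92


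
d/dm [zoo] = 0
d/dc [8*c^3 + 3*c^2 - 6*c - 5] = 24*c^2 + 6*c - 6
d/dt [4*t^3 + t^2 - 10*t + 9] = 12*t^2 + 2*t - 10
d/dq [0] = 0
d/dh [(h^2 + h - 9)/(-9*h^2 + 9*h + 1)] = 2*(9*h^2 - 80*h + 41)/(81*h^4 - 162*h^3 + 63*h^2 + 18*h + 1)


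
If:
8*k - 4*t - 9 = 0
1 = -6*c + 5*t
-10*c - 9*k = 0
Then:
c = -63/88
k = 35/44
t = -29/44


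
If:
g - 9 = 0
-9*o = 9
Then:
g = 9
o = -1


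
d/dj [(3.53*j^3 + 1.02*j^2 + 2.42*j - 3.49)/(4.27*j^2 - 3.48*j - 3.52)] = (15.0731*j^4 - 24.5688*j^3 - 51.1598*j^2 + 22.6238*j - 20.6636)/(18.2329*j^4 - 29.7192*j^3 - 17.9504*j^2 + 24.4992*j + 12.3904)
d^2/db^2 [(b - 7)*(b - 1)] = 2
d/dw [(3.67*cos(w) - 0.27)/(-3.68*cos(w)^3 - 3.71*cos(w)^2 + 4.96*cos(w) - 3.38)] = (-27.0112*cos(w)^3 - 10.6349*cos(w)^2 + 2.0034*cos(w) + 11.0654)*sin(w)/(13.5424*cos(w)^6 + 27.3056*cos(w)^5 - 22.7415*cos(w)^4 - 11.9264*cos(w)^3 + 49.6812*cos(w)^2 - 33.5296*cos(w) + 11.4244)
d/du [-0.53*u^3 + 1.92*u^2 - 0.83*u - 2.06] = -1.59*u^2 + 3.84*u - 0.83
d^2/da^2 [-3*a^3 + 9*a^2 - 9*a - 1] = 18 - 18*a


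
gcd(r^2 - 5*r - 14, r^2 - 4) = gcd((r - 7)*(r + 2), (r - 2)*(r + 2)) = r + 2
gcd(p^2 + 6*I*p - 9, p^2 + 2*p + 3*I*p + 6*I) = p + 3*I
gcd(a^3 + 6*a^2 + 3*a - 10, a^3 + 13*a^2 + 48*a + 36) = 1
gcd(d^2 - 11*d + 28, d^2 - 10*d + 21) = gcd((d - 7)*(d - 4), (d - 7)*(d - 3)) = d - 7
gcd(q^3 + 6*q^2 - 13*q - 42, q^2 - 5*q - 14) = q + 2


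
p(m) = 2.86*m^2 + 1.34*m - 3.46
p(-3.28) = 22.91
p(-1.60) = 1.72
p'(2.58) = 16.10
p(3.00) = 26.30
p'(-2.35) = -12.10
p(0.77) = -0.73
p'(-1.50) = -7.24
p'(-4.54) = -24.63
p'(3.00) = 18.50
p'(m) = 5.72*m + 1.34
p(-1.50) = 0.96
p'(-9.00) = -50.14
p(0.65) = -1.38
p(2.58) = 19.03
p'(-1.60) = -7.81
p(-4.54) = 49.41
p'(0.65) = 5.06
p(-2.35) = 9.19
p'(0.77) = 5.74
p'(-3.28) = -17.42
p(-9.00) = 216.14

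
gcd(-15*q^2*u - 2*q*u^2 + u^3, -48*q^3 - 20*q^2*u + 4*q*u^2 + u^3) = 1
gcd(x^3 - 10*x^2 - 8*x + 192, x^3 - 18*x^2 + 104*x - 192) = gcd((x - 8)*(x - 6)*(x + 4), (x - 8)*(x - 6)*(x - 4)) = x^2 - 14*x + 48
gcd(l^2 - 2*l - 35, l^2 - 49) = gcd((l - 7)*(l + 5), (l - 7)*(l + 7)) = l - 7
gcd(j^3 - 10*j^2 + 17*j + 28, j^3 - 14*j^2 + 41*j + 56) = j^2 - 6*j - 7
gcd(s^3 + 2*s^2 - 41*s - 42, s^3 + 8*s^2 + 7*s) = s^2 + 8*s + 7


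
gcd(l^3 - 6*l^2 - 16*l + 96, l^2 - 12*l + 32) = l - 4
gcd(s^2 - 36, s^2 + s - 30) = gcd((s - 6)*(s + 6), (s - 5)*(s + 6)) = s + 6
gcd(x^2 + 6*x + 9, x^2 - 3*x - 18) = x + 3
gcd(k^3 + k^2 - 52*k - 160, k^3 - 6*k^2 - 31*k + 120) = k^2 - 3*k - 40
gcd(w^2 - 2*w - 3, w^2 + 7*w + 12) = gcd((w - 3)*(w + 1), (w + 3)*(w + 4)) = 1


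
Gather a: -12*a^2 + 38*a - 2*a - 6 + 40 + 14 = -12*a^2 + 36*a + 48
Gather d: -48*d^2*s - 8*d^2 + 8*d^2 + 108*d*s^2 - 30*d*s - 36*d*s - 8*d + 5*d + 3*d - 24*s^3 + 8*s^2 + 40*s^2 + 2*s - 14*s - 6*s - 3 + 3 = -48*d^2*s + d*(108*s^2 - 66*s) - 24*s^3 + 48*s^2 - 18*s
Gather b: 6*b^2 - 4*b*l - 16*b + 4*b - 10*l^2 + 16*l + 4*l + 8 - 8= 6*b^2 + b*(-4*l - 12) - 10*l^2 + 20*l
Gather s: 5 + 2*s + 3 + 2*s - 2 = 4*s + 6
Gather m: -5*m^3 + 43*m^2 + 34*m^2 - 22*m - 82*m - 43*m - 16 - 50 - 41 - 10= -5*m^3 + 77*m^2 - 147*m - 117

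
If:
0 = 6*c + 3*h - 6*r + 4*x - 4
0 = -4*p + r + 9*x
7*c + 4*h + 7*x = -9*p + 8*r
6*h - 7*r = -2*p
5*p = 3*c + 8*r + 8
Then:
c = 232/3639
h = -5164/3639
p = -688/1213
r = -1672/1213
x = -120/1213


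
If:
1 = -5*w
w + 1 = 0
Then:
No Solution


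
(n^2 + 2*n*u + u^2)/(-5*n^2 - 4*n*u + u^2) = (n + u)/(-5*n + u)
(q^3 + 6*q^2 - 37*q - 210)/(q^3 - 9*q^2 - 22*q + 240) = (q + 7)/(q - 8)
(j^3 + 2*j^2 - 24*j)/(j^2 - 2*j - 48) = j*(j - 4)/(j - 8)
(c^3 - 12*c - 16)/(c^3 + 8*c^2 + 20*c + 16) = (c - 4)/(c + 4)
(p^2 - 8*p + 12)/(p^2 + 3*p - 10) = (p - 6)/(p + 5)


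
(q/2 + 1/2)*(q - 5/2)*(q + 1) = q^3/2 - q^2/4 - 2*q - 5/4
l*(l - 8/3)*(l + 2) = l^3 - 2*l^2/3 - 16*l/3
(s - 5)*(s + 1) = s^2 - 4*s - 5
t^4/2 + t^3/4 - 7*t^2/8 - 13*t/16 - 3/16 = (t/2 + 1/2)*(t - 3/2)*(t + 1/2)^2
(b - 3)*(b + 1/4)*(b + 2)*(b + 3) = b^4 + 9*b^3/4 - 17*b^2/2 - 81*b/4 - 9/2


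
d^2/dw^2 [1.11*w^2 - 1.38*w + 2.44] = 2.22000000000000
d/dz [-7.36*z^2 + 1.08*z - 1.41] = 1.08 - 14.72*z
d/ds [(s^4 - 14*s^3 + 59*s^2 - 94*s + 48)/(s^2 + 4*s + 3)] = 2*(s^5 - s^4 - 50*s^3 + 102*s^2 + 129*s - 237)/(s^4 + 8*s^3 + 22*s^2 + 24*s + 9)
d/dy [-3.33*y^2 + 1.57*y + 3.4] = 1.57 - 6.66*y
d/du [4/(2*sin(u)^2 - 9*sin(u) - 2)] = 4*(9 - 4*sin(u))*cos(u)/(9*sin(u) + cos(2*u) + 1)^2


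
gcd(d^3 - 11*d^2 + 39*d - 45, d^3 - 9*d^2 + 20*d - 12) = 1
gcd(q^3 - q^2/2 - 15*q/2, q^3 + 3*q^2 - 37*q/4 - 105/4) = q^2 - q/2 - 15/2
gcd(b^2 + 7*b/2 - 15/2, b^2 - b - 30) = b + 5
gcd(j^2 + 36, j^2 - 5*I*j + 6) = j - 6*I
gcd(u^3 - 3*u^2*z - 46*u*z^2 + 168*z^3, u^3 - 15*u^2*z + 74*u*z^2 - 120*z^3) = u^2 - 10*u*z + 24*z^2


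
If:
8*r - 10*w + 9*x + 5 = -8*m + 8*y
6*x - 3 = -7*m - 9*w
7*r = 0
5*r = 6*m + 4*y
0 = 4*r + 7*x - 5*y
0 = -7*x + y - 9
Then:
No Solution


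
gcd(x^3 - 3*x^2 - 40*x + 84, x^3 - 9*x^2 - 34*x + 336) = x^2 - x - 42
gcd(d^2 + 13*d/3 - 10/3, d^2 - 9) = 1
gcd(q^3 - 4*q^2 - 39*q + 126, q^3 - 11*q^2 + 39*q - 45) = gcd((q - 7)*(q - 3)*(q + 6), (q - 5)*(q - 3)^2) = q - 3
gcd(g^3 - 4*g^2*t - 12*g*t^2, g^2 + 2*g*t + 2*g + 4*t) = g + 2*t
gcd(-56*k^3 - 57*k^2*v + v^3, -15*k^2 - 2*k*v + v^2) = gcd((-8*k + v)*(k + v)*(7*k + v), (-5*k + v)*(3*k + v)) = 1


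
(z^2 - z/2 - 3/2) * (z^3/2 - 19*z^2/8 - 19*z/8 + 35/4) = z^5/2 - 21*z^4/8 - 31*z^3/16 + 27*z^2/2 - 13*z/16 - 105/8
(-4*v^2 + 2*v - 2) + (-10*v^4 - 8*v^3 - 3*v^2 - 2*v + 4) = -10*v^4 - 8*v^3 - 7*v^2 + 2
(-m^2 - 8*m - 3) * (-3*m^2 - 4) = 3*m^4 + 24*m^3 + 13*m^2 + 32*m + 12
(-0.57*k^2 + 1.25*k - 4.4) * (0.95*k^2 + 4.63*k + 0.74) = -0.5415*k^4 - 1.4516*k^3 + 1.1857*k^2 - 19.447*k - 3.256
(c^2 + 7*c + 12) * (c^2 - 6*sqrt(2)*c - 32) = c^4 - 6*sqrt(2)*c^3 + 7*c^3 - 42*sqrt(2)*c^2 - 20*c^2 - 224*c - 72*sqrt(2)*c - 384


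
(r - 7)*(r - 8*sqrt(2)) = r^2 - 8*sqrt(2)*r - 7*r + 56*sqrt(2)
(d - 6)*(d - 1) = d^2 - 7*d + 6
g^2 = g^2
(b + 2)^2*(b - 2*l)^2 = b^4 - 4*b^3*l + 4*b^3 + 4*b^2*l^2 - 16*b^2*l + 4*b^2 + 16*b*l^2 - 16*b*l + 16*l^2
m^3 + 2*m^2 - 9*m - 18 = (m - 3)*(m + 2)*(m + 3)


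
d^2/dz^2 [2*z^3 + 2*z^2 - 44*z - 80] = 12*z + 4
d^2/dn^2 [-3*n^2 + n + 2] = -6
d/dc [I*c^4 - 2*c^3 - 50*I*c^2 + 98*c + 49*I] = 4*I*c^3 - 6*c^2 - 100*I*c + 98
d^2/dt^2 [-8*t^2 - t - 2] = -16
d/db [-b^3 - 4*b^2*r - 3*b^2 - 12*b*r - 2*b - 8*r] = -3*b^2 - 8*b*r - 6*b - 12*r - 2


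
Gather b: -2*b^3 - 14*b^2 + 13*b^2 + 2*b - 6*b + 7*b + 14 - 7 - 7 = -2*b^3 - b^2 + 3*b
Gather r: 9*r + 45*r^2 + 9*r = 45*r^2 + 18*r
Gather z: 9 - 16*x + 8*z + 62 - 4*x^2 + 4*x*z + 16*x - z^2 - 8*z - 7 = -4*x^2 + 4*x*z - z^2 + 64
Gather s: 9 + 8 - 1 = 16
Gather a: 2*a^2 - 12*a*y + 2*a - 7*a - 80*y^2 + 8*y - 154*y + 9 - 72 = 2*a^2 + a*(-12*y - 5) - 80*y^2 - 146*y - 63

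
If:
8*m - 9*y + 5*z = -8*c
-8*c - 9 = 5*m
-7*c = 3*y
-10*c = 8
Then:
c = -4/5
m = -13/25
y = 28/15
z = 684/125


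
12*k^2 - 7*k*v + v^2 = (-4*k + v)*(-3*k + v)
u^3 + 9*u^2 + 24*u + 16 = (u + 1)*(u + 4)^2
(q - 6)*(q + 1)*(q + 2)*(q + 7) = q^4 + 4*q^3 - 37*q^2 - 124*q - 84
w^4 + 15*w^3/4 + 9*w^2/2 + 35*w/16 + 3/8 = (w + 1/2)^2*(w + 3/4)*(w + 2)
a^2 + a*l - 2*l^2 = (a - l)*(a + 2*l)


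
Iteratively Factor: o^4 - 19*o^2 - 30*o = (o + 3)*(o^3 - 3*o^2 - 10*o) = (o - 5)*(o + 3)*(o^2 + 2*o) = o*(o - 5)*(o + 3)*(o + 2)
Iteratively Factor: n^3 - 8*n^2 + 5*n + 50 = (n - 5)*(n^2 - 3*n - 10) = (n - 5)*(n + 2)*(n - 5)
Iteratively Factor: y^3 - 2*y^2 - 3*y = (y - 3)*(y^2 + y) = y*(y - 3)*(y + 1)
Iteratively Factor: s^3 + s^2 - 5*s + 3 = (s + 3)*(s^2 - 2*s + 1) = (s - 1)*(s + 3)*(s - 1)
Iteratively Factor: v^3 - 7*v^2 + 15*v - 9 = (v - 3)*(v^2 - 4*v + 3) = (v - 3)*(v - 1)*(v - 3)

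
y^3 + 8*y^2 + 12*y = y*(y + 2)*(y + 6)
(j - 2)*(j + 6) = j^2 + 4*j - 12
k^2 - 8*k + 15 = (k - 5)*(k - 3)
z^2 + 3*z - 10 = (z - 2)*(z + 5)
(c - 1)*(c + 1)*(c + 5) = c^3 + 5*c^2 - c - 5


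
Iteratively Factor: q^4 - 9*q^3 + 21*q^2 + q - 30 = (q + 1)*(q^3 - 10*q^2 + 31*q - 30) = (q - 5)*(q + 1)*(q^2 - 5*q + 6) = (q - 5)*(q - 2)*(q + 1)*(q - 3)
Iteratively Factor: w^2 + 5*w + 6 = (w + 2)*(w + 3)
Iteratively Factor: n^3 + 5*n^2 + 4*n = (n + 4)*(n^2 + n) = n*(n + 4)*(n + 1)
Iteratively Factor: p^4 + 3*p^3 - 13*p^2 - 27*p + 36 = (p - 3)*(p^3 + 6*p^2 + 5*p - 12) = (p - 3)*(p + 3)*(p^2 + 3*p - 4) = (p - 3)*(p + 3)*(p + 4)*(p - 1)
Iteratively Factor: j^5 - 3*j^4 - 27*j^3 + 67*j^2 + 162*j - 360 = (j + 4)*(j^4 - 7*j^3 + j^2 + 63*j - 90) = (j - 5)*(j + 4)*(j^3 - 2*j^2 - 9*j + 18) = (j - 5)*(j - 3)*(j + 4)*(j^2 + j - 6) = (j - 5)*(j - 3)*(j - 2)*(j + 4)*(j + 3)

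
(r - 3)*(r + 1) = r^2 - 2*r - 3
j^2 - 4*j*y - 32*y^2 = (j - 8*y)*(j + 4*y)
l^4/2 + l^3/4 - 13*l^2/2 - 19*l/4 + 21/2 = (l/2 + 1)*(l - 7/2)*(l - 1)*(l + 3)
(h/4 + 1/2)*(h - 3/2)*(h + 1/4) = h^3/4 + 3*h^2/16 - 23*h/32 - 3/16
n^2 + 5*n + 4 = (n + 1)*(n + 4)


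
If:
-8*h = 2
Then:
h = -1/4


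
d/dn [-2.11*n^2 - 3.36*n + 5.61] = -4.22*n - 3.36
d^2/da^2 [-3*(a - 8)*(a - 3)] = -6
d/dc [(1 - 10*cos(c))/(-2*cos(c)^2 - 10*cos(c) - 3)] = 4*(5*cos(c)^2 - cos(c) - 10)*sin(c)/(10*cos(c) + cos(2*c) + 4)^2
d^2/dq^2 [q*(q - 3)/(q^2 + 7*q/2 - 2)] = 8*(-13*q^3 + 12*q^2 - 36*q - 34)/(8*q^6 + 84*q^5 + 246*q^4 + 7*q^3 - 492*q^2 + 336*q - 64)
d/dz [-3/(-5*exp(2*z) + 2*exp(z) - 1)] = (6 - 30*exp(z))*exp(z)/(5*exp(2*z) - 2*exp(z) + 1)^2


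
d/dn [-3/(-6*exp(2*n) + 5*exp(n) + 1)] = (15 - 36*exp(n))*exp(n)/(-6*exp(2*n) + 5*exp(n) + 1)^2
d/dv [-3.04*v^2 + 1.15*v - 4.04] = 1.15 - 6.08*v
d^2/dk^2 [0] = 0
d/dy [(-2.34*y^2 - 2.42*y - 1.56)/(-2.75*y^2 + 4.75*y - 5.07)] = (-17.77*y^2 + 15.1476*y + 19.6794)/(7.5625*y^4 - 26.125*y^3 + 50.4475*y^2 - 48.165*y + 25.7049)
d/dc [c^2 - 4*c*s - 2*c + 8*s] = 2*c - 4*s - 2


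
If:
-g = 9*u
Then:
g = -9*u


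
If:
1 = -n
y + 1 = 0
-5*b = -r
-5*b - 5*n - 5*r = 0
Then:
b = 1/6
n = -1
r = 5/6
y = -1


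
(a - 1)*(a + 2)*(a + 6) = a^3 + 7*a^2 + 4*a - 12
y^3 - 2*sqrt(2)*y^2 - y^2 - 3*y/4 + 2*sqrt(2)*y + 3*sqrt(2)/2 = (y - 3/2)*(y + 1/2)*(y - 2*sqrt(2))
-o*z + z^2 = z*(-o + z)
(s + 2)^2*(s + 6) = s^3 + 10*s^2 + 28*s + 24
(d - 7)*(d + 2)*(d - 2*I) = d^3 - 5*d^2 - 2*I*d^2 - 14*d + 10*I*d + 28*I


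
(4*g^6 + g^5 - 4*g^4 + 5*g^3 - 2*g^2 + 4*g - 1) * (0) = 0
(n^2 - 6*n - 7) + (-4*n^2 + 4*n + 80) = -3*n^2 - 2*n + 73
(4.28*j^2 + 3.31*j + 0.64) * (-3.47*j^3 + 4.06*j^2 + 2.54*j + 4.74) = -14.8516*j^5 + 5.8911*j^4 + 22.089*j^3 + 31.293*j^2 + 17.315*j + 3.0336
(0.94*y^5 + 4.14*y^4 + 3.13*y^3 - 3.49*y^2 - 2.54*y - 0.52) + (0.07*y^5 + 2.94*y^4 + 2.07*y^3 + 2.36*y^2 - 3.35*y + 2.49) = 1.01*y^5 + 7.08*y^4 + 5.2*y^3 - 1.13*y^2 - 5.89*y + 1.97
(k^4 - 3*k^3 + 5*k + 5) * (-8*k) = -8*k^5 + 24*k^4 - 40*k^2 - 40*k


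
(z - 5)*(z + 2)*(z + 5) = z^3 + 2*z^2 - 25*z - 50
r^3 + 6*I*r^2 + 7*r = r*(r - I)*(r + 7*I)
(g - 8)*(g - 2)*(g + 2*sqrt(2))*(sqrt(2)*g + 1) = sqrt(2)*g^4 - 10*sqrt(2)*g^3 + 5*g^3 - 50*g^2 + 18*sqrt(2)*g^2 - 20*sqrt(2)*g + 80*g + 32*sqrt(2)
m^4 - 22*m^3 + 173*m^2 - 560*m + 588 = (m - 7)^2*(m - 6)*(m - 2)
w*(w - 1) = w^2 - w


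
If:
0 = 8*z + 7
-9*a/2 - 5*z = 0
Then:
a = 35/36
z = -7/8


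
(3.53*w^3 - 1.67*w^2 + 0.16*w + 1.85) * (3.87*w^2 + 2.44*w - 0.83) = 13.6611*w^5 + 2.1503*w^4 - 6.3855*w^3 + 8.936*w^2 + 4.3812*w - 1.5355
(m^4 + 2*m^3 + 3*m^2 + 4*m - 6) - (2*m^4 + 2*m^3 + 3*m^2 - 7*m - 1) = -m^4 + 11*m - 5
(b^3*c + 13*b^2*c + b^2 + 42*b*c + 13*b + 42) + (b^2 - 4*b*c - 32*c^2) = b^3*c + 13*b^2*c + 2*b^2 + 38*b*c + 13*b - 32*c^2 + 42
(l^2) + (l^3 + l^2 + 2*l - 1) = l^3 + 2*l^2 + 2*l - 1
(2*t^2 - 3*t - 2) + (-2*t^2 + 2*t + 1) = -t - 1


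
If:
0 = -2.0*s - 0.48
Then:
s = -0.24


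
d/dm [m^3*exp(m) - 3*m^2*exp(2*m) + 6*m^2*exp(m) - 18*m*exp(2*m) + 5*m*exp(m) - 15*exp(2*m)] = (m^3 - 6*m^2*exp(m) + 9*m^2 - 42*m*exp(m) + 17*m - 48*exp(m) + 5)*exp(m)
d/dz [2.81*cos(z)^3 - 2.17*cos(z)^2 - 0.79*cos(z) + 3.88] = (-8.43*cos(z)^2 + 4.34*cos(z) + 0.79)*sin(z)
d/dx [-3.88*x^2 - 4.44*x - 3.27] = -7.76*x - 4.44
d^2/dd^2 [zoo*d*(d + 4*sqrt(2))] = nan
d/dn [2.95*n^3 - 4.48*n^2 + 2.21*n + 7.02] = 8.85*n^2 - 8.96*n + 2.21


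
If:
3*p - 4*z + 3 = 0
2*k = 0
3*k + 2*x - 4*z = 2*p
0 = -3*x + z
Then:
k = 0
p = -5/9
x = 1/9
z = 1/3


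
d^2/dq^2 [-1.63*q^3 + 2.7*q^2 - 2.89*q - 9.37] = 5.4 - 9.78*q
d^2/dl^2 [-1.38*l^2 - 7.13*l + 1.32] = -2.76000000000000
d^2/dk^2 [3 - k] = 0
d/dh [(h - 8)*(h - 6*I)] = 2*h - 8 - 6*I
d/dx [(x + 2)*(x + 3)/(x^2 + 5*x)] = 6*(-2*x - 5)/(x^2*(x^2 + 10*x + 25))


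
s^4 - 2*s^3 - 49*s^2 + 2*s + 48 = (s - 8)*(s - 1)*(s + 1)*(s + 6)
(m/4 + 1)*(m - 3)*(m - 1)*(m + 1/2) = m^4/4 + m^3/8 - 13*m^2/4 + 11*m/8 + 3/2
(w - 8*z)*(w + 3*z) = w^2 - 5*w*z - 24*z^2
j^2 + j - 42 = (j - 6)*(j + 7)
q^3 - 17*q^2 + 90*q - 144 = (q - 8)*(q - 6)*(q - 3)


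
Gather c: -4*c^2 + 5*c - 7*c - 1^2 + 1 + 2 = -4*c^2 - 2*c + 2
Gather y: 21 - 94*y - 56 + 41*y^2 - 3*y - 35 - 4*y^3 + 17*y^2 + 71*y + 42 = -4*y^3 + 58*y^2 - 26*y - 28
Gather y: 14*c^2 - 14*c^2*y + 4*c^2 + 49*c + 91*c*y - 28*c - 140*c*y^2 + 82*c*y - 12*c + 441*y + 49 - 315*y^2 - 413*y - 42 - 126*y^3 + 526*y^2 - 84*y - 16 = 18*c^2 + 9*c - 126*y^3 + y^2*(211 - 140*c) + y*(-14*c^2 + 173*c - 56) - 9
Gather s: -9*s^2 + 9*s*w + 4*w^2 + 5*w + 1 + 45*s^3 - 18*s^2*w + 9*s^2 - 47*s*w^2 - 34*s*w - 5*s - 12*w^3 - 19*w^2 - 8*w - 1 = 45*s^3 - 18*s^2*w + s*(-47*w^2 - 25*w - 5) - 12*w^3 - 15*w^2 - 3*w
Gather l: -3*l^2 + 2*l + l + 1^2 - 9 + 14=-3*l^2 + 3*l + 6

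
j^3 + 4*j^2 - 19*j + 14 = (j - 2)*(j - 1)*(j + 7)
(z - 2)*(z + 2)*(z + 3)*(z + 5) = z^4 + 8*z^3 + 11*z^2 - 32*z - 60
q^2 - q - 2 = (q - 2)*(q + 1)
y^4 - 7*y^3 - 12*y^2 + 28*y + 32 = (y - 8)*(y - 2)*(y + 1)*(y + 2)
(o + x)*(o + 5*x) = o^2 + 6*o*x + 5*x^2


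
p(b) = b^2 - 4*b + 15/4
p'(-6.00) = -16.00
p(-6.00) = 63.75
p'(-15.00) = -34.00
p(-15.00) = 288.75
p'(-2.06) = -8.12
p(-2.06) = 16.23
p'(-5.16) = -14.32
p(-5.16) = 51.02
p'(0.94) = -2.12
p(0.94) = 0.87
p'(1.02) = -1.96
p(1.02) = 0.71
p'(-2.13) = -8.26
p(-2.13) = 16.81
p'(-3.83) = -11.66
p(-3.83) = 33.74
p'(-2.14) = -8.28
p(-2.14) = 16.89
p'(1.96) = -0.08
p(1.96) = -0.25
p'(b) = 2*b - 4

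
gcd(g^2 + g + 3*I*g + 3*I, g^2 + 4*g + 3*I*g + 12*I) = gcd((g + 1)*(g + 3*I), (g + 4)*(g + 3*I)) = g + 3*I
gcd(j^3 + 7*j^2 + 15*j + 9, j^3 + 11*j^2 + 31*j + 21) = j^2 + 4*j + 3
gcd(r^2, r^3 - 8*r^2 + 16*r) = r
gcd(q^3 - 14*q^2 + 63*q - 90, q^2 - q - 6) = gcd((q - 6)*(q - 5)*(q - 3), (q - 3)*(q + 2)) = q - 3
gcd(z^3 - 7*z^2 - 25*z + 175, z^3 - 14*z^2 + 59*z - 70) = z^2 - 12*z + 35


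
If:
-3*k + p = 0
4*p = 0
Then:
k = 0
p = 0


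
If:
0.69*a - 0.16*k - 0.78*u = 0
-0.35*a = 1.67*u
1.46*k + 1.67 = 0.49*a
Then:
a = -0.23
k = -1.22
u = 0.05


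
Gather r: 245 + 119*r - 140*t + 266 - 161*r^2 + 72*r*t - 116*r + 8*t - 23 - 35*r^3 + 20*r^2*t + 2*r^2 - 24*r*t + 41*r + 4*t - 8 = -35*r^3 + r^2*(20*t - 159) + r*(48*t + 44) - 128*t + 480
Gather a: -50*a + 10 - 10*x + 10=-50*a - 10*x + 20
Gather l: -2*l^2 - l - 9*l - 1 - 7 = -2*l^2 - 10*l - 8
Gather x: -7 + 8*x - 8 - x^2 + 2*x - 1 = -x^2 + 10*x - 16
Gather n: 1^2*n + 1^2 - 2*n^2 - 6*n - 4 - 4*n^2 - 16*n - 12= -6*n^2 - 21*n - 15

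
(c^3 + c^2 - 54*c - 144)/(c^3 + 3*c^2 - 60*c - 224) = (c^2 + 9*c + 18)/(c^2 + 11*c + 28)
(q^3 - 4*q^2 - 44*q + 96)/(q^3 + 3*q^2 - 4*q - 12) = (q^2 - 2*q - 48)/(q^2 + 5*q + 6)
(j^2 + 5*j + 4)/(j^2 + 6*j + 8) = (j + 1)/(j + 2)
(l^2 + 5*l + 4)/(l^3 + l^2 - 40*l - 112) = (l + 1)/(l^2 - 3*l - 28)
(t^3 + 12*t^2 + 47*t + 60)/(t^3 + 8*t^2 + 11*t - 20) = (t + 3)/(t - 1)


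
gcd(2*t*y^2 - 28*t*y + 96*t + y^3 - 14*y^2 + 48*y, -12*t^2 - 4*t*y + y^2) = 2*t + y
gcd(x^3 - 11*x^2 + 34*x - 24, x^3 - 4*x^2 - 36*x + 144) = x^2 - 10*x + 24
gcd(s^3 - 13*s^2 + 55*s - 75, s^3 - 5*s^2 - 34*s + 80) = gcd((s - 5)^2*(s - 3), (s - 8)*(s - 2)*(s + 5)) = 1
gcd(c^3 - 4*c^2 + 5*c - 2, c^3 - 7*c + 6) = c^2 - 3*c + 2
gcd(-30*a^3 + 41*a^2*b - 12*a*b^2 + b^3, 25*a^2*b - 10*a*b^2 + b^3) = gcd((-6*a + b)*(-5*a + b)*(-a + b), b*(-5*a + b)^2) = 5*a - b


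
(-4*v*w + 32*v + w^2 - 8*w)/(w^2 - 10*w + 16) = (-4*v + w)/(w - 2)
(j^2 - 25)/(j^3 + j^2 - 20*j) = (j - 5)/(j*(j - 4))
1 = 1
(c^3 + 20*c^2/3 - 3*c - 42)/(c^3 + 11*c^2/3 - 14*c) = (c + 3)/c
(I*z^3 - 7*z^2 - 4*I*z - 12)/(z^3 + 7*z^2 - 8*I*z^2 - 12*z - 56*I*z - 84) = (I*z^3 - 7*z^2 - 4*I*z - 12)/(z^3 + z^2*(7 - 8*I) + z*(-12 - 56*I) - 84)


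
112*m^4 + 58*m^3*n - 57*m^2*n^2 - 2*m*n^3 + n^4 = (-8*m + n)*(-2*m + n)*(m + n)*(7*m + n)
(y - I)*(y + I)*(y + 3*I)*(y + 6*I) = y^4 + 9*I*y^3 - 17*y^2 + 9*I*y - 18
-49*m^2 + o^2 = (-7*m + o)*(7*m + o)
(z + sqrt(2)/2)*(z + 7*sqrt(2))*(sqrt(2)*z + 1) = sqrt(2)*z^3 + 16*z^2 + 29*sqrt(2)*z/2 + 7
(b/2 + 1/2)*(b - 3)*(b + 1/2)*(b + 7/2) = b^4/2 + b^3 - 37*b^2/8 - 31*b/4 - 21/8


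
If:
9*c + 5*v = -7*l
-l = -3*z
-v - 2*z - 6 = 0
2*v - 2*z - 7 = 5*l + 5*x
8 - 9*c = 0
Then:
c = 8/9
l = 6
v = -10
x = -61/5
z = 2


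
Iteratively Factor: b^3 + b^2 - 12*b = (b)*(b^2 + b - 12) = b*(b + 4)*(b - 3)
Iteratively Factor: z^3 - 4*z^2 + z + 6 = (z - 3)*(z^2 - z - 2) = (z - 3)*(z + 1)*(z - 2)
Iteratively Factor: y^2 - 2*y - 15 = (y + 3)*(y - 5)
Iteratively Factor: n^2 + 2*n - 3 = (n - 1)*(n + 3)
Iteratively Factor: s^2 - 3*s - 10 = (s - 5)*(s + 2)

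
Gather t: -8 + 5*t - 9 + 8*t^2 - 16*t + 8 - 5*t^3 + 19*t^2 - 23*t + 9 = -5*t^3 + 27*t^2 - 34*t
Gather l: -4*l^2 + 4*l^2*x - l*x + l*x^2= l^2*(4*x - 4) + l*(x^2 - x)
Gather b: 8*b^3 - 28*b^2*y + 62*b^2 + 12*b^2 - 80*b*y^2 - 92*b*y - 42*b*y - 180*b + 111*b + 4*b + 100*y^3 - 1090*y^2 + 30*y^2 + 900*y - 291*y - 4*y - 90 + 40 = 8*b^3 + b^2*(74 - 28*y) + b*(-80*y^2 - 134*y - 65) + 100*y^3 - 1060*y^2 + 605*y - 50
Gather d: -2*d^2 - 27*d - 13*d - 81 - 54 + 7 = -2*d^2 - 40*d - 128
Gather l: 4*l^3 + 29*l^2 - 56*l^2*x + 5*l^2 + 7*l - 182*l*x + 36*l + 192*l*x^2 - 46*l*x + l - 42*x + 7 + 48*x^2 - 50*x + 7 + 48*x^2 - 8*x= 4*l^3 + l^2*(34 - 56*x) + l*(192*x^2 - 228*x + 44) + 96*x^2 - 100*x + 14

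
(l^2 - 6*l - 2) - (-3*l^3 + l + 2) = 3*l^3 + l^2 - 7*l - 4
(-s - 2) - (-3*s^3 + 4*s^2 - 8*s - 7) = 3*s^3 - 4*s^2 + 7*s + 5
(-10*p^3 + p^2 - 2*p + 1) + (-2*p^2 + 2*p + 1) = -10*p^3 - p^2 + 2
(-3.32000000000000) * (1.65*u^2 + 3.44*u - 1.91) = -5.478*u^2 - 11.4208*u + 6.3412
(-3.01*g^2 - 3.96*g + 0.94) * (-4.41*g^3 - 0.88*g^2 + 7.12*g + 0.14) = 13.2741*g^5 + 20.1124*g^4 - 22.0918*g^3 - 29.4438*g^2 + 6.1384*g + 0.1316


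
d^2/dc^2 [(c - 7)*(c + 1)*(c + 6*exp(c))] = 6*c^2*exp(c) - 12*c*exp(c) + 6*c - 102*exp(c) - 12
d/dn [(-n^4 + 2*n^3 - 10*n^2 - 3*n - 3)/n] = -3*n^2 + 4*n - 10 + 3/n^2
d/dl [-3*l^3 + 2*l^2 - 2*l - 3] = -9*l^2 + 4*l - 2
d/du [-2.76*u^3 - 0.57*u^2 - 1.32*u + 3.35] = -8.28*u^2 - 1.14*u - 1.32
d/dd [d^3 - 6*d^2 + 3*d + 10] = 3*d^2 - 12*d + 3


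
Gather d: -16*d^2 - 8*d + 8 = -16*d^2 - 8*d + 8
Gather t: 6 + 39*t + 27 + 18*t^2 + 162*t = 18*t^2 + 201*t + 33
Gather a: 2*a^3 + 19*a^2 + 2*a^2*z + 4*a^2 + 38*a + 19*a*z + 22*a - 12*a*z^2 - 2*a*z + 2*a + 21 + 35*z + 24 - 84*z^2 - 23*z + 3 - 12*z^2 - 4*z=2*a^3 + a^2*(2*z + 23) + a*(-12*z^2 + 17*z + 62) - 96*z^2 + 8*z + 48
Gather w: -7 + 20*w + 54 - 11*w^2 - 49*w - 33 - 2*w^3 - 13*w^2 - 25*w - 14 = -2*w^3 - 24*w^2 - 54*w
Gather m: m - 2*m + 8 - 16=-m - 8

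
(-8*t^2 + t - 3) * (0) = 0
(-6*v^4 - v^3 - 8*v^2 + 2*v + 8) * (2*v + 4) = -12*v^5 - 26*v^4 - 20*v^3 - 28*v^2 + 24*v + 32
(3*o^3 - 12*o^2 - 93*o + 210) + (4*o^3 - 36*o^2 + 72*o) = 7*o^3 - 48*o^2 - 21*o + 210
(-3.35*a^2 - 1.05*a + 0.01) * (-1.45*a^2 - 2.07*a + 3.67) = 4.8575*a^4 + 8.457*a^3 - 10.1355*a^2 - 3.8742*a + 0.0367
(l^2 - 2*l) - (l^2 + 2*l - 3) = 3 - 4*l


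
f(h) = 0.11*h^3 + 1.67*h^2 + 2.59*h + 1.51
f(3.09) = 28.70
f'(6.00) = 34.51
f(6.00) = 100.93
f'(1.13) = 6.79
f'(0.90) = 5.86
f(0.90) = 5.27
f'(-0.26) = 1.74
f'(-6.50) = -5.18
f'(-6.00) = -5.57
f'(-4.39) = -5.71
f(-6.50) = 25.02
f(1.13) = 6.73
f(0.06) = 1.67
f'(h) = 0.33*h^2 + 3.34*h + 2.59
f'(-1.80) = -2.35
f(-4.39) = 13.02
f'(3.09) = 16.06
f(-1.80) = 1.62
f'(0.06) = 2.79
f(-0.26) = 0.95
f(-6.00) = 22.33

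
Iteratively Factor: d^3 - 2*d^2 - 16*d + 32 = (d - 2)*(d^2 - 16) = (d - 2)*(d + 4)*(d - 4)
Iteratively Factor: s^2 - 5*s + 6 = (s - 3)*(s - 2)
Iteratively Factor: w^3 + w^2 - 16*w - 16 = (w + 4)*(w^2 - 3*w - 4) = (w + 1)*(w + 4)*(w - 4)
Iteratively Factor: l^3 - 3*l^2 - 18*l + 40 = (l - 2)*(l^2 - l - 20) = (l - 2)*(l + 4)*(l - 5)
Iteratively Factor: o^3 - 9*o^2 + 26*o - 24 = (o - 2)*(o^2 - 7*o + 12) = (o - 4)*(o - 2)*(o - 3)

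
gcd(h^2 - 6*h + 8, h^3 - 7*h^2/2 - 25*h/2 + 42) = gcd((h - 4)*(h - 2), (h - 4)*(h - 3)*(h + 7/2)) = h - 4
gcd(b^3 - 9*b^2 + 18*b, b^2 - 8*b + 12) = b - 6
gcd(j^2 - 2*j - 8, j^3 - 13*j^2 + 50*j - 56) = j - 4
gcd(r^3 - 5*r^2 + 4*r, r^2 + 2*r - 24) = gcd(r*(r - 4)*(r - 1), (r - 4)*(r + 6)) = r - 4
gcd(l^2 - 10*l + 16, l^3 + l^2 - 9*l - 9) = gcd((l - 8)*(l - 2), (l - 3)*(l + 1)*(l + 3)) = 1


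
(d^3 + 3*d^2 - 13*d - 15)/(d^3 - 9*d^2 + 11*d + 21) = (d + 5)/(d - 7)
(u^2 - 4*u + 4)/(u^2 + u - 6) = (u - 2)/(u + 3)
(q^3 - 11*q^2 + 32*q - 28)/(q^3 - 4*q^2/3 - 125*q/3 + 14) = 3*(q^2 - 4*q + 4)/(3*q^2 + 17*q - 6)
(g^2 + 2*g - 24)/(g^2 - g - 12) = (g + 6)/(g + 3)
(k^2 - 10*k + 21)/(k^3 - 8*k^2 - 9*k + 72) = (k - 7)/(k^2 - 5*k - 24)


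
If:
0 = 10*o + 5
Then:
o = -1/2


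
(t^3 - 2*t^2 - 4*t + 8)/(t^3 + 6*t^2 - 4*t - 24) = (t - 2)/(t + 6)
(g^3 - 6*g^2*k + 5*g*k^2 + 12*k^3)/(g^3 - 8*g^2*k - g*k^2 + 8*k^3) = (g^2 - 7*g*k + 12*k^2)/(g^2 - 9*g*k + 8*k^2)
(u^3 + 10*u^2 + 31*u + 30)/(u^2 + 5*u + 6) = u + 5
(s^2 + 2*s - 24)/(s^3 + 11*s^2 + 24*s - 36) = (s - 4)/(s^2 + 5*s - 6)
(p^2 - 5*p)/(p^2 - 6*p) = (p - 5)/(p - 6)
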